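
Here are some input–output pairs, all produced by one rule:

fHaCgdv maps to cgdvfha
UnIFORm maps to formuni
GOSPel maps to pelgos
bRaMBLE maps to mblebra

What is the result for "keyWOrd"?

The transformation: move the first 3 characters to the end (rotate left by 3), then convert every letter to lowercase.
"keyWOrd" → "WOrdkey" → "wordkey".

wordkey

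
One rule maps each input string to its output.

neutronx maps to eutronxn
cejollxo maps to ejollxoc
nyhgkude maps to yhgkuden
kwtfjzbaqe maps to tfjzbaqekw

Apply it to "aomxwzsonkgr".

xwzsonkgraom

In each case the input is transformed by: move the last 3 characters to the front (rotate right by 3), then swap the front and back halves of the string.
Applying both steps to "aomxwzsonkgr": "kgraomxwzson", then "xwzsonkgraom".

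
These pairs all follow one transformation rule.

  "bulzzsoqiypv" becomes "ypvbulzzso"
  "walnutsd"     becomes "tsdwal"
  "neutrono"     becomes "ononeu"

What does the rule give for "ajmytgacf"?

The rule is to move the last 3 characters to the front (rotate right by 3), then delete the last 2 characters.
Applying that to "ajmytgacf" gives "acfajmy".

acfajmy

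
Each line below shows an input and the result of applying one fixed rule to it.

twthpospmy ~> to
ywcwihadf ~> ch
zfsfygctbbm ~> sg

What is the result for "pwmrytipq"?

mt

The rule is to keep one character in every 3, starting at position 3 (positions 3rd, 6th, 9th, ...), then delete the last character.
So "pwmrytipq" becomes "mt".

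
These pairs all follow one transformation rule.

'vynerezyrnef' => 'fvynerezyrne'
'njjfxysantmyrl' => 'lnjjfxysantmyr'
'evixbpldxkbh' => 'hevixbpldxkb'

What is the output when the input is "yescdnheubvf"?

Each output is the input with this applied: move the last character to the front.
So "yescdnheubvf" becomes "fyescdnheubv".

fyescdnheubv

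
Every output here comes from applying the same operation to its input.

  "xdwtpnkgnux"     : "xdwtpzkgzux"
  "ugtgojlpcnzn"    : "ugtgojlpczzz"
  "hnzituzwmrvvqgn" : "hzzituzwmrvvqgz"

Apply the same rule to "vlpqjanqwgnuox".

The transformation: replace every "n" with "z".
For "vlpqjanqwgnuox" the result is "vlpqjazqwgzuox".

vlpqjazqwgzuox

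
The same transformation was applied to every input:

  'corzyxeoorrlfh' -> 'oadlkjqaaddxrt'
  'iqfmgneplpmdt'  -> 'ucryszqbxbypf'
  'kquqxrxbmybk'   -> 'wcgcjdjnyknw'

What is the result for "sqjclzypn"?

ecvoxlkbz

Rule — shift every letter 12 places forward in the alphabet (wrapping around).
Applying that to "sqjclzypn" gives "ecvoxlkbz".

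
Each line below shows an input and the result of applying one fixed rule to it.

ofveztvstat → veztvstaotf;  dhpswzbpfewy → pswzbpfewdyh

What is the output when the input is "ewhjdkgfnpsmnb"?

hjdkgfnpsmnebw

The rule is to swap the first and last characters, then move the first 2 characters to the end (rotate left by 2).
Starting from "ewhjdkgfnpsmnb": after the first operation, "bwhjdkgfnpsmne"; after the second, "hjdkgfnpsmnebw".
(Check on "ofveztvstat": → "tfveztvstao" → "veztvstaotf" ✓)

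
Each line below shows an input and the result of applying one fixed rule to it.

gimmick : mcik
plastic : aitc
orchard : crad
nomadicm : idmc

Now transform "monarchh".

crhh

Rule — swap each adjacent pair of characters (1↔2, 3↔4, ...), then keep only the last 4 characters.
For "monarchh", step one produces "omancrhh"; step two turns that into "crhh".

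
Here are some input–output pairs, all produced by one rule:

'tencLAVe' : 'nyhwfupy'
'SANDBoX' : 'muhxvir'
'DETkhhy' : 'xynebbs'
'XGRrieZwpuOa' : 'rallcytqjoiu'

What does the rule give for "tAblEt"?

The pattern: shift every letter 6 places backward in the alphabet (wrapping around), then convert every letter to lowercase.
On "tAblEt": the first step gives "nUvfYn", and the second then gives "nuvfyn".
(Check on "SANDBoX": → "MUHXViR" → "muhxvir" ✓)

nuvfyn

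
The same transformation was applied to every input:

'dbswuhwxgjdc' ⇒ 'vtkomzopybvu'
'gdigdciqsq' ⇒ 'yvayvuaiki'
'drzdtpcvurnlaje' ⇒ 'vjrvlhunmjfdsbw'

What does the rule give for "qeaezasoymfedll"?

What's happening: shift every letter 8 places backward in the alphabet (wrapping around).
So "qeaezasoymfedll" becomes "iwswrskgqexwvdd".

iwswrskgqexwvdd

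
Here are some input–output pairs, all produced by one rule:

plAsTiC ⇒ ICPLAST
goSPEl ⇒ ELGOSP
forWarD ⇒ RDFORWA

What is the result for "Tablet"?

ETTABL

What's happening: move the last 2 characters to the front (rotate right by 2), then convert every letter to uppercase.
Working it through for "Tablet": intermediate "etTabl", final "ETTABL".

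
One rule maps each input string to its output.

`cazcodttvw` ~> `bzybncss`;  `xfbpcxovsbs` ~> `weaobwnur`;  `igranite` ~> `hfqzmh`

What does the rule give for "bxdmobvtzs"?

awclnaus

What's happening: delete the last 2 characters, then shift every letter 1 place backward in the alphabet (wrapping around).
Working it through for "bxdmobvtzs": intermediate "bxdmobvt", final "awclnaus".
(Check on "cazcodttvw": → "cazcodtt" → "bzybncss" ✓)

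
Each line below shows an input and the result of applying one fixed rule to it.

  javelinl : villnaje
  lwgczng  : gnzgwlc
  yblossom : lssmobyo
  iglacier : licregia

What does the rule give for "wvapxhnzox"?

ahxznxovwp

Each output is the input with this applied: swap each adjacent pair of characters (1↔2, 3↔4, ...), then move the first 3 characters to the end (rotate left by 3).
For "wvapxhnzox" the result is "ahxznxovwp".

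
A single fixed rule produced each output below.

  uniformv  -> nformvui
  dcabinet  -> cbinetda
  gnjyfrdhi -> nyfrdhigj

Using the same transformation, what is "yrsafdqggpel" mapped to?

Looking at the pairs, the operation is to move the first 2 characters to the end (rotate left by 2), then swap the first and last characters.
On "yrsafdqggpel": the first step gives "safdqggpelyr", and the second then gives "rafdqggpelys".
(Check on "dcabinet": → "abinetdc" → "cbinetda" ✓)

rafdqggpelys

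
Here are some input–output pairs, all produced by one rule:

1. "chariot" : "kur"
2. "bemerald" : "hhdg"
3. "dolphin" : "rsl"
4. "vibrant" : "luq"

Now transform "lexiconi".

hlrl

What's happening: keep every other character starting from the second (positions 2nd, 4th, 6th, ...), then shift every letter 3 places forward in the alphabet (wrapping around).
For "lexiconi", step one produces "eioi"; step two turns that into "hlrl".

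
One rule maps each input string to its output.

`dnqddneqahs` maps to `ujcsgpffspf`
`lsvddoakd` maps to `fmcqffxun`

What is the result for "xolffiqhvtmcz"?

The transformation: shift every letter 2 places forward in the alphabet (wrapping around), then reverse the string.
On "xolffiqhvtmcz" that produces "beovxjskhhnqz".

beovxjskhhnqz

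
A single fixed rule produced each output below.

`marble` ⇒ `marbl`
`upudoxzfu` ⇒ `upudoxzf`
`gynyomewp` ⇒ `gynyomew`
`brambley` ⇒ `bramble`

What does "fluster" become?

The rule is to delete the last character.
"fluster" → "fluste".

fluste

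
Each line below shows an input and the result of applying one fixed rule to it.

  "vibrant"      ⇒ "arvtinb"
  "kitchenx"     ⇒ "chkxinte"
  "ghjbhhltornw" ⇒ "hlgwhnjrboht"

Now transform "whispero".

spwohrie

What's happening: take characters alternately from the front and the back (1st, last, 2nd, 2nd-last, ...), then move the last 2 characters to the front (rotate right by 2).
Applying both steps to "whispero": "wohriesp", then "spwohrie".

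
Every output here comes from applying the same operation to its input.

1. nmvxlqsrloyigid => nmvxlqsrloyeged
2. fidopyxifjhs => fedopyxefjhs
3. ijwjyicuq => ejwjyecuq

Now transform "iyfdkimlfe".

Each output is the input with this applied: replace every "i" with "e".
"iyfdkimlfe" → "eyfdkemlfe".

eyfdkemlfe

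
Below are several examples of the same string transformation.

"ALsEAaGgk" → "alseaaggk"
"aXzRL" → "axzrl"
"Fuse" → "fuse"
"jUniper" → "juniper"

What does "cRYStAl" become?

What's happening: convert every letter to lowercase.
"cRYStAl" → "crystal".

crystal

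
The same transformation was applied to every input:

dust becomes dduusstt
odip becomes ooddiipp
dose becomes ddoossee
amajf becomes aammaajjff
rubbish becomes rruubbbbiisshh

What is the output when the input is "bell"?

Each output is the input with this applied: double every character.
So "bell" becomes "bbeellll".

bbeellll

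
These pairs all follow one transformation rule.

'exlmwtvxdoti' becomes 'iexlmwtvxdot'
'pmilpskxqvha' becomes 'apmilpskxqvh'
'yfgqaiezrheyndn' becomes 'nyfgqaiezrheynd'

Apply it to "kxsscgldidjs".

Looking at the pairs, the operation is to move the last character to the front.
Applying that to "kxsscgldidjs" gives "skxsscgldidj".

skxsscgldidj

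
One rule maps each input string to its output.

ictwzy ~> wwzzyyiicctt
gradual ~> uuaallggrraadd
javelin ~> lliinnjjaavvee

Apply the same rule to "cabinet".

The pattern: move the last 3 characters to the front (rotate right by 3), then double every character.
Working it through for "cabinet": intermediate "netcabi", final "nneettccaabbii".
(Check on "javelin": → "linjave" → "lliinnjjaavvee" ✓)

nneettccaabbii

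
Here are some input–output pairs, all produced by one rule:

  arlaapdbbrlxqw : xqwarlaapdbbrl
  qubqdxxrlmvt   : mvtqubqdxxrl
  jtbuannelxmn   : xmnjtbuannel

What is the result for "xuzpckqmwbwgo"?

wgoxuzpckqmwb

Rule — move the last 3 characters to the front (rotate right by 3).
"xuzpckqmwbwgo" → "wgoxuzpckqmwb".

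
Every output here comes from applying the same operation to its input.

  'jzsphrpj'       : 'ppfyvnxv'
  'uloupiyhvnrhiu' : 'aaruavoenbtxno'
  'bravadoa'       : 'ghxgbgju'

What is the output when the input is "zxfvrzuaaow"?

cfdlbxfaggu

Each output is the input with this applied: move the last character to the front, then shift every letter 6 places forward in the alphabet (wrapping around).
So "zxfvrzuaaow" becomes "cfdlbxfaggu".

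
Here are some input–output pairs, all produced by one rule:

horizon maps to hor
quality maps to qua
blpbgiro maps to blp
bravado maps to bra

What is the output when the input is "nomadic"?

Each output is the input with this applied: keep only the first 3 characters.
Doing the same to "nomadic": "nom".

nom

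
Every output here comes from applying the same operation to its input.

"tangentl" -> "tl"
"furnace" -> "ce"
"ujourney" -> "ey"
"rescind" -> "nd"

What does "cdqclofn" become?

fn

What's happening: keep only the last 2 characters.
So "cdqclofn" becomes "fn".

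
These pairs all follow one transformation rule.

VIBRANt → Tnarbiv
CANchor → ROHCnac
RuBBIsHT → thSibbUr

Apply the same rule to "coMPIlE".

eLipmOC

The transformation: flip the case of every letter, then reverse the string.
Starting from "coMPIlE": after the first operation, "COmpiLe"; after the second, "eLipmOC".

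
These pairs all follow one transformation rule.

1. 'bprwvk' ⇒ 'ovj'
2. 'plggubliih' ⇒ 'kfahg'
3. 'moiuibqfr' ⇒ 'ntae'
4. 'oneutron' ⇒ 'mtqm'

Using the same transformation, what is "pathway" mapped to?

zgz

In each case the input is transformed by: keep every other character starting from the second (positions 2nd, 4th, 6th, ...), then shift every letter 1 place backward in the alphabet (wrapping around).
"pathway" → "aha" → "zgz".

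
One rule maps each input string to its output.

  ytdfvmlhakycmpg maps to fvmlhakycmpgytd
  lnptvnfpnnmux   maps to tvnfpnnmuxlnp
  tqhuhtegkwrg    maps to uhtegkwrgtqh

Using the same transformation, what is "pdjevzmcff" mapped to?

Each output is the input with this applied: move the first 3 characters to the end (rotate left by 3).
"pdjevzmcff" → "evzmcffpdj".

evzmcffpdj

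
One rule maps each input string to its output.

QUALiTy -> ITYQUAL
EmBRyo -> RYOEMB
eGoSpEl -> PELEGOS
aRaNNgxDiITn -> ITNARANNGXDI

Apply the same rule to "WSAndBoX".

The pattern: move the last 3 characters to the front (rotate right by 3), then convert every letter to uppercase.
"WSAndBoX" → "BoXWSAnd" → "BOXWSAND".
(Check on "EmBRyo": → "RyoEmB" → "RYOEMB" ✓)

BOXWSAND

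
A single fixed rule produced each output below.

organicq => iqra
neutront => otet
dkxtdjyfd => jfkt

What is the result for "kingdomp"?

The rule is to keep every other character starting from the second (positions 2nd, 4th, 6th, ...), then move the first 2 characters to the end (rotate left by 2).
Working it through for "kingdomp": intermediate "igop", final "opig".

opig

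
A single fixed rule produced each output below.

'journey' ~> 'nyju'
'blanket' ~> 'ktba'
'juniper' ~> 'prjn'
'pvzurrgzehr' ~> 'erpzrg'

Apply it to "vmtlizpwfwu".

What's happening: keep every other character starting from the first (positions 1st, 3rd, 5th, ...), then move the last 2 characters to the front (rotate right by 2).
Starting from "vmtlizpwfwu": after the first operation, "vtipfu"; after the second, "fuvtip".
(Check on "pvzurrgzehr": → "pzrger" → "erpzrg" ✓)

fuvtip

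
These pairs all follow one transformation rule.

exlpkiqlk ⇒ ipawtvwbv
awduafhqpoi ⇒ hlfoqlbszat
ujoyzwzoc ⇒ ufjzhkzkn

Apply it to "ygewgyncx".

The rule is to swap each adjacent pair of characters (1↔2, 3↔4, ...), then shift every letter 11 places forward in the alphabet (wrapping around).
Working it through for "ygewgyncx": intermediate "gyweygcnx", final "rjhpjrnyi".

rjhpjrnyi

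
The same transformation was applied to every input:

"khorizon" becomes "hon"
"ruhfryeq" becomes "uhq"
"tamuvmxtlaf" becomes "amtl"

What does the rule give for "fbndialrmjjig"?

bnrmg

The pattern: swap each adjacent pair of characters (1↔2, 3↔4, ...), then keep one character in every 3, starting at position 1 (positions 1st, 4th, 7th, ...).
Working it through for "fbndialrmjjig": intermediate "bfdnairljmijg", final "bnrmg".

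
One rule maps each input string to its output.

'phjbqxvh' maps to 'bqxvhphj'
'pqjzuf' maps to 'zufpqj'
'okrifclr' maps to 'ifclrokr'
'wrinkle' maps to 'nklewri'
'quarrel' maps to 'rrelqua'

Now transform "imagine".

gineima

The rule is to move the first 3 characters to the end (rotate left by 3).
Applying that to "imagine" gives "gineima".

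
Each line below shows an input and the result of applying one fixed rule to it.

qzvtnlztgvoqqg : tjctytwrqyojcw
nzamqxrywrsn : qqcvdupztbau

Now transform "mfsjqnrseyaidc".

pfigvlmdtbqhuv

The pattern: shift every letter 3 places forward in the alphabet (wrapping around), then take characters alternately from the front and the back (1st, last, 2nd, 2nd-last, ...).
On "mfsjqnrseyaidc": the first step gives "pivmtquvhbdlgf", and the second then gives "pfigvlmdtbqhuv".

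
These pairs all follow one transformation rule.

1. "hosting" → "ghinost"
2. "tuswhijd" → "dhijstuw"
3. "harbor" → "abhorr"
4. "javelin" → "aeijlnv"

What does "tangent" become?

In each case the input is transformed by: sort the characters into alphabetical order.
Doing the same to "tangent": "aegnntt".

aegnntt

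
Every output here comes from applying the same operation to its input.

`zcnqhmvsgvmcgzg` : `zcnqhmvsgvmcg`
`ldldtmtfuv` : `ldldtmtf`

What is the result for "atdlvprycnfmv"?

atdlvprycnf

In each case the input is transformed by: delete the last 2 characters.
For "atdlvprycnfmv" the result is "atdlvprycnf".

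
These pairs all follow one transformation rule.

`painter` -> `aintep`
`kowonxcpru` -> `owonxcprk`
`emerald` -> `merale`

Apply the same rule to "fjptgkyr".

jptgkyf

Each output is the input with this applied: swap the first and last characters, then delete the first character.
For "fjptgkyr" the result is "jptgkyf".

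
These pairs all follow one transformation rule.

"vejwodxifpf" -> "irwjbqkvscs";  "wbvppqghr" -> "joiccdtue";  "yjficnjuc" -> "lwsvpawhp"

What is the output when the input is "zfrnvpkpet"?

Each output is the input with this applied: shift every letter 13 places forward in the alphabet (wrapping around) — i.e. ROT13.
So "zfrnvpkpet" becomes "mseaicxcrg".

mseaicxcrg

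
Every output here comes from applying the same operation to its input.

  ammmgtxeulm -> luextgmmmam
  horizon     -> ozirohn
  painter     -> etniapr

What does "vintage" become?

The pattern: reverse the string, then move the first character to the end.
For "vintage", step one produces "egatniv"; step two turns that into "gatnive".

gatnive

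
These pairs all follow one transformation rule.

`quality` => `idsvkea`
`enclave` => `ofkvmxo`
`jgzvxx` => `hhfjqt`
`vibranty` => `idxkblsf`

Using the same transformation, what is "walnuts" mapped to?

cdexvkg

Rule — shift every letter 10 places forward in the alphabet (wrapping around), then reverse the string.
Starting from "walnuts": after the first operation, "gkvxedc"; after the second, "cdexvkg".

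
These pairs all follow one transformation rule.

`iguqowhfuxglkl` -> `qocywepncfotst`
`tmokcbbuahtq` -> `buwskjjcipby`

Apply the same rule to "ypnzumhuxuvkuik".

gxvhcupcfcdscqs

The transformation: shift every letter 8 places forward in the alphabet (wrapping around).
Doing the same to "ypnzumhuxuvkuik": "gxvhcupcfcdscqs".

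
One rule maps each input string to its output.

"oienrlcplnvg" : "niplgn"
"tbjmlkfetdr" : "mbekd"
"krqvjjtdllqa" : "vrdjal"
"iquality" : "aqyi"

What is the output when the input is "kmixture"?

The rule is to keep every other character starting from the second (positions 2nd, 4th, 6th, ...), then swap each adjacent pair of characters (1↔2, 3↔4, ...).
Working it through for "kmixture": intermediate "mxue", final "xmeu".

xmeu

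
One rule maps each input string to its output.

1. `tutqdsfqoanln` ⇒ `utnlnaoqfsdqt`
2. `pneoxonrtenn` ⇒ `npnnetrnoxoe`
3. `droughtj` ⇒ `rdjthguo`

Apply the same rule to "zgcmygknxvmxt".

gztxmvxnkgymc

What's happening: reverse the string, then move the last 2 characters to the front (rotate right by 2).
Applying that to "zgcmygknxvmxt" gives "gztxmvxnkgymc".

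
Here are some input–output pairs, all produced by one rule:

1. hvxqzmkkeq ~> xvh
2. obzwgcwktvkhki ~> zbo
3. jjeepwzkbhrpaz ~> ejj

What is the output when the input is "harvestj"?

Rule — reverse the string, then keep only the last 3 characters.
Working it through for "harvestj": intermediate "jtsevrah", final "rah".
(Check on "jjeepwzkbhrpaz": → "zaprhbkzwpeejj" → "ejj" ✓)

rah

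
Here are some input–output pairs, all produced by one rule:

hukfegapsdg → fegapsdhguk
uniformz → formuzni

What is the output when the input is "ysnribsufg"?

In each case the input is transformed by: swap the first and last characters, then move the first 3 characters to the end (rotate left by 3).
Starting from "ysnribsufg": after the first operation, "gsnribsufy"; after the second, "ribsufygsn".

ribsufygsn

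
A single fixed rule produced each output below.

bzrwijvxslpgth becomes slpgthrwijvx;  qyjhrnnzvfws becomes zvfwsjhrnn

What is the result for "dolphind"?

The rule is to delete the first 2 characters, then swap the front and back halves of the string.
For "dolphind", step one produces "lphind"; step two turns that into "indlph".

indlph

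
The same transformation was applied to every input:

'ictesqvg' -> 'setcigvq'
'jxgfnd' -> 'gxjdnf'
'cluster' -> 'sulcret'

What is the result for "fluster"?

sulfret

The rule is to move the last 3 characters to the front (rotate right by 3), then reverse the string.
On "fluster" that produces "sulfret".
(Check on "cluster": → "terclus" → "sulcret" ✓)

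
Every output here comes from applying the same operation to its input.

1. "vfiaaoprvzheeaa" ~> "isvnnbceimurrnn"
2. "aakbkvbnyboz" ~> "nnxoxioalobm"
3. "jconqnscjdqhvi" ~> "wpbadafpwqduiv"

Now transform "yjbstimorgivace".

The pattern: shift every letter 13 places forward in the alphabet (wrapping around) — i.e. ROT13.
Doing the same to "yjbstimorgivace": "lwofgvzbetvinpr".

lwofgvzbetvinpr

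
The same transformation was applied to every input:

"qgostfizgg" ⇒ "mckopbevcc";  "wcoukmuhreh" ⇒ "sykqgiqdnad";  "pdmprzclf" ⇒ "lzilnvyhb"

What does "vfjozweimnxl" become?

rbfkvsaeijth

What's happening: shift every letter 4 places backward in the alphabet (wrapping around).
So "vfjozweimnxl" becomes "rbfkvsaeijth".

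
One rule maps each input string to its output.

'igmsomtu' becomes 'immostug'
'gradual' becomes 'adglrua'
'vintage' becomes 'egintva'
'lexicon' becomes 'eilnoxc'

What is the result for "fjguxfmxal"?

Looking at the pairs, the operation is to sort the characters into alphabetical order, then move the first character to the end.
"fjguxfmxal" → "affgjlmuxx" → "ffgjlmuxxa".
(Check on "vintage": → "aegintv" → "egintva" ✓)

ffgjlmuxxa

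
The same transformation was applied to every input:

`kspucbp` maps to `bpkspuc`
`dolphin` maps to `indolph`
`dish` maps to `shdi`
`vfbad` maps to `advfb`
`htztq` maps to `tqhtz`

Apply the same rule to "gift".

Rule — move the last 2 characters to the front (rotate right by 2).
"gift" → "ftgi".

ftgi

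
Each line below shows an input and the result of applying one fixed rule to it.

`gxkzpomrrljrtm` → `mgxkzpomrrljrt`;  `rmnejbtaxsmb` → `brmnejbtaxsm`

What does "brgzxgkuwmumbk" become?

kbrgzxgkuwmumb

The rule is to move the last character to the front.
Doing the same to "brgzxgkuwmumbk": "kbrgzxgkuwmumb".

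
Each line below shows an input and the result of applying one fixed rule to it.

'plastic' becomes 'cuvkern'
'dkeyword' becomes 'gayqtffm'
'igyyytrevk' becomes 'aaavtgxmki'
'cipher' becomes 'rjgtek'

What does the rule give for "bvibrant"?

kdtcpvdx

The pattern: move the first 2 characters to the end (rotate left by 2), then shift every letter 2 places forward in the alphabet (wrapping around).
"bvibrant" → "ibrantbv" → "kdtcpvdx".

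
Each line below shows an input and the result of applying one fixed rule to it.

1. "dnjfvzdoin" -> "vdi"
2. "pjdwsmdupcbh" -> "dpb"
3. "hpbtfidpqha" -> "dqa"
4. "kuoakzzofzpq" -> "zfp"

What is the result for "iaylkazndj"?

kzd

In each case the input is transformed by: keep every other character starting from the first (positions 1st, 3rd, 5th, ...), then keep only the last 3 characters.
On "iaylkazndj": the first step gives "iykzd", and the second then gives "kzd".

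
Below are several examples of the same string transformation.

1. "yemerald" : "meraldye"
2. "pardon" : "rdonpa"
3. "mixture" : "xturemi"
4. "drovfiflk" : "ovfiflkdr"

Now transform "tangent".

Rule — move the first 2 characters to the end (rotate left by 2).
Applying that to "tangent" gives "ngentta".

ngentta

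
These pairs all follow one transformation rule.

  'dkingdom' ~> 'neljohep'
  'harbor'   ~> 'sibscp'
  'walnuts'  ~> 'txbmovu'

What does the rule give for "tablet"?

The pattern: shift every letter 1 place forward in the alphabet (wrapping around), then move the last character to the front.
For "tablet", step one produces "ubcmfu"; step two turns that into "uubcmf".

uubcmf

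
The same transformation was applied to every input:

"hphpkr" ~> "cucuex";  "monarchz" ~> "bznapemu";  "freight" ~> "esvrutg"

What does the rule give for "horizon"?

What's happening: shift every letter 13 places forward in the alphabet (wrapping around) — i.e. ROT13, then swap each adjacent pair of characters (1↔2, 3↔4, ...).
Applying both steps to "horizon": "ubevmba", then "buvebma".

buvebma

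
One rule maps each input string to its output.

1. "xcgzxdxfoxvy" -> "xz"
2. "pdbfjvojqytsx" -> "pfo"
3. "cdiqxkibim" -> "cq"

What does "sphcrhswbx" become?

Looking at the pairs, the operation is to keep one character in every 3, starting at position 1 (positions 1st, 4th, 7th, ...), then delete the last 2 characters.
For "sphcrhswbx" the result is "sc".

sc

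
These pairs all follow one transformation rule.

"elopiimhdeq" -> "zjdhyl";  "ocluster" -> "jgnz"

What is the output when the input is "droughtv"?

yjbo

In each case the input is transformed by: keep every other character starting from the first (positions 1st, 3rd, 5th, ...), then shift every letter 5 places backward in the alphabet (wrapping around).
Applying both steps to "droughtv": "dogt", then "yjbo".
(Check on "ocluster": → "olse" → "jgnz" ✓)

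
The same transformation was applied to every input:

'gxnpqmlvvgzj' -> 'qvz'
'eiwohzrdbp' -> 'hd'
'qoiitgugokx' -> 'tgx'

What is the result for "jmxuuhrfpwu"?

ufu

What's happening: delete the first 3 characters, then keep one character in every 3, starting at position 2 (positions 2nd, 5th, 8th, ...).
Working it through for "jmxuuhrfpwu": intermediate "uuhrfpwu", final "ufu".
(Check on "eiwohzrdbp": → "ohzrdbp" → "hd" ✓)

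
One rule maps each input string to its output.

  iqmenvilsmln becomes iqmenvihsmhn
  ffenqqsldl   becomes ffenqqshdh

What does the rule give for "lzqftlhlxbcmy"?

The pattern: replace every "l" with "h".
"lzqftlhlxbcmy" → "hzqfthhhxbcmy".

hzqfthhhxbcmy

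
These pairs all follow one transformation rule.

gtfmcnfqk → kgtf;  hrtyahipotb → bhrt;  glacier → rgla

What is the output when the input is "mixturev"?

vmix

In each case the input is transformed by: move the first 3 characters to the end (rotate left by 3), then keep only the last 4 characters.
"mixturev" → "turevmix" → "vmix".
(Check on "glacier": → "ciergla" → "rgla" ✓)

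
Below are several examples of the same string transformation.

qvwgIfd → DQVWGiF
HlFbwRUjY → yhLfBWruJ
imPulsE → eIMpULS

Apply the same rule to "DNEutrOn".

NdneUTRo

Looking at the pairs, the operation is to flip the case of every letter, then move the last character to the front.
For "DNEutrOn", step one produces "dneUTRoN"; step two turns that into "NdneUTRo".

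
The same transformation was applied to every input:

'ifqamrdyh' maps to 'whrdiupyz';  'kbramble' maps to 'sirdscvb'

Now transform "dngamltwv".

exrdcknmu

Looking at the pairs, the operation is to shift every letter 9 places backward in the alphabet (wrapping around), then move the first character to the end.
For "dngamltwv", step one produces "uexrdcknm"; step two turns that into "exrdcknmu".
(Check on "ifqamrdyh": → "zwhrdiupy" → "whrdiupyz" ✓)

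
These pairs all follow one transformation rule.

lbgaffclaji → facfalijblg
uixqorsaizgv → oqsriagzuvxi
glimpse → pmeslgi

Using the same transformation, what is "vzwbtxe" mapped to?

tbexzvw

Rule — move the first 3 characters to the end (rotate left by 3), then swap each adjacent pair of characters (1↔2, 3↔4, ...).
Starting from "vzwbtxe": after the first operation, "btxevzw"; after the second, "tbexzvw".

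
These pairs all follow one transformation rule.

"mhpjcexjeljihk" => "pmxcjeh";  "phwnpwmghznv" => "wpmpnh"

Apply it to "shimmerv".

isrm

The pattern: keep every other character starting from the first (positions 1st, 3rd, 5th, ...), then swap each adjacent pair of characters (1↔2, 3↔4, ...).
"shimmerv" → "isrm".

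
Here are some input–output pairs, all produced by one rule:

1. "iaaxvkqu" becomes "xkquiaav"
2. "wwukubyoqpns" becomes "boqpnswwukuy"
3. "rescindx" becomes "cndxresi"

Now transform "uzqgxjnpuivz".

jpuivzuzqgxn

Looking at the pairs, the operation is to swap the front and back halves of the string, then swap the first and last characters.
Working it through for "uzqgxjnpuivz": intermediate "npuivzuzqgxj", final "jpuivzuzqgxn".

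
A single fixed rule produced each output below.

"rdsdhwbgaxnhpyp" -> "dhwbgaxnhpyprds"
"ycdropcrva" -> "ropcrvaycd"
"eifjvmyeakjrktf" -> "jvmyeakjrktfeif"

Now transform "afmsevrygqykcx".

sevrygqykcxafm

Looking at the pairs, the operation is to move the first 3 characters to the end (rotate left by 3).
Doing the same to "afmsevrygqykcx": "sevrygqykcxafm".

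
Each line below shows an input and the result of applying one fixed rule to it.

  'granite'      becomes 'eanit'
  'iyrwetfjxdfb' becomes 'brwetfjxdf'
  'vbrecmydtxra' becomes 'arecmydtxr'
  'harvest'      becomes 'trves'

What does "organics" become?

sganic

The rule is to delete the first 2 characters, then move the last character to the front.
Working it through for "organics": intermediate "ganics", final "sganic".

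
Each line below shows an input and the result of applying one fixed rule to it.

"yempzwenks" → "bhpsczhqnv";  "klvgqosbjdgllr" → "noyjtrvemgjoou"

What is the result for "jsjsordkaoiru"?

mvmvrugndrlux

Looking at the pairs, the operation is to shift every letter 3 places forward in the alphabet (wrapping around).
"jsjsordkaoiru" → "mvmvrugndrlux".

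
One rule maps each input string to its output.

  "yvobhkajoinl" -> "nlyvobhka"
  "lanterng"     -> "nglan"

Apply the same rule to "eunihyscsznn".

In each case the input is transformed by: move the last 2 characters to the front (rotate right by 2), then delete the last 3 characters.
Applying both steps to "eunihyscsznn": "nneunihyscsz", then "nneunihys".

nneunihys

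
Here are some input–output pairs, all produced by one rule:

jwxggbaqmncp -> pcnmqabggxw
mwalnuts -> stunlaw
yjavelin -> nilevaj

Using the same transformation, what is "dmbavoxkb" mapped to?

Rule — reverse the string, then delete the last character.
Doing the same to "dmbavoxkb": "bkxovabm".

bkxovabm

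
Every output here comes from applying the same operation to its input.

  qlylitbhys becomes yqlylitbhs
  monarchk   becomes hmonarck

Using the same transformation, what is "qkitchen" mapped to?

Looking at the pairs, the operation is to move the last character to the front, then swap the first and last characters.
Starting from "qkitchen": after the first operation, "nqkitche"; after the second, "eqkitchn".

eqkitchn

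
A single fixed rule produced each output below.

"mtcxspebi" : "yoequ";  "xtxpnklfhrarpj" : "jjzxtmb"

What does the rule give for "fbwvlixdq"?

rixjc

Rule — keep every other character starting from the first (positions 1st, 3rd, 5th, ...), then shift every letter 12 places forward in the alphabet (wrapping around).
Starting from "fbwvlixdq": after the first operation, "fwlxq"; after the second, "rixjc".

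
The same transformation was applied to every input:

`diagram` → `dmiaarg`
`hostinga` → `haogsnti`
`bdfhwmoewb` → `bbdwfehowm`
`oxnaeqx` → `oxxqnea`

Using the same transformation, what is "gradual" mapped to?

glraaud

Looking at the pairs, the operation is to take characters alternately from the front and the back (1st, last, 2nd, 2nd-last, ...).
For "gradual" the result is "glraaud".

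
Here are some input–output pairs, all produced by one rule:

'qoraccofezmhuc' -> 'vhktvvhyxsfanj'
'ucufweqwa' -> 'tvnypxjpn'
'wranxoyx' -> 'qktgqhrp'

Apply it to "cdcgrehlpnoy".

In each case the input is transformed by: swap the first and last characters, then shift every letter 7 places backward in the alphabet (wrapping around).
For "cdcgrehlpnoy" the result is "rwvzkxaeighv".

rwvzkxaeighv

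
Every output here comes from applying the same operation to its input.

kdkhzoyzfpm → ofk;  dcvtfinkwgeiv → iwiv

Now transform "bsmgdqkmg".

Each output is the input with this applied: keep one character in every 3, starting at position 3 (positions 3rd, 6th, 9th, ...), then move the first character to the end.
Starting from "bsmgdqkmg": after the first operation, "mqg"; after the second, "qgm".

qgm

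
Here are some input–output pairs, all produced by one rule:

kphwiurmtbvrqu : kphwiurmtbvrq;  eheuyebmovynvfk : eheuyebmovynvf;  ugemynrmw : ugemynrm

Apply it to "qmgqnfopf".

qmgqnfop

The rule is to delete the last character.
Doing the same to "qmgqnfopf": "qmgqnfop".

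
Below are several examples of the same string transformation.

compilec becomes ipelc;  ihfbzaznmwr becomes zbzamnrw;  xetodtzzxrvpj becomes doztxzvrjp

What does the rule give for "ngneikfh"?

What's happening: delete the first 3 characters, then swap each adjacent pair of characters (1↔2, 3↔4, ...).
Working it through for "ngneikfh": intermediate "eikfh", final "iefkh".

iefkh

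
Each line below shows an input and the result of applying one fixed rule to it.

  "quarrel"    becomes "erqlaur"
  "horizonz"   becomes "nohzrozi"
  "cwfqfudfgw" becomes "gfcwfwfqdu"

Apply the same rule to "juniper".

Rule — move the last 3 characters to the front (rotate right by 3), then swap each adjacent pair of characters (1↔2, 3↔4, ...).
"juniper" → "perjuni" → "epjrnui".
(Check on "quarrel": → "relquar" → "erqlaur" ✓)

epjrnui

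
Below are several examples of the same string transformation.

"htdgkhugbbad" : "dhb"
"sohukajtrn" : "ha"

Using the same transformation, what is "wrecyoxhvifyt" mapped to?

eov

The transformation: keep one character in every 3, starting at position 3 (positions 3rd, 6th, 9th, ...), then delete the last character.
Applying both steps to "wrecyoxhvifyt": "eovy", then "eov".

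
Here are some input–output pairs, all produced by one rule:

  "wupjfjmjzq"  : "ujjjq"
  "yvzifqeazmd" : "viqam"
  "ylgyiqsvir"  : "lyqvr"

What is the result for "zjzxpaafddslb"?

The rule is to keep every other character starting from the second (positions 2nd, 4th, 6th, ...).
Doing the same to "zjzxpaafddslb": "jxafdl".

jxafdl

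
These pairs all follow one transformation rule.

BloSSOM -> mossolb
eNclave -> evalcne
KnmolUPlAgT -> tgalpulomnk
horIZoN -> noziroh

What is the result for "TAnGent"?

tnegnat

What's happening: reverse the string, then convert every letter to lowercase.
Working it through for "TAnGent": intermediate "tneGnAT", final "tnegnat".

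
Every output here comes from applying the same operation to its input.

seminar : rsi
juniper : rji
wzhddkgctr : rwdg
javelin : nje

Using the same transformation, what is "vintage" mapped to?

evt

Each output is the input with this applied: keep one character in every 3, starting at position 1 (positions 1st, 4th, 7th, ...), then move the last character to the front.
For "vintage", step one produces "vte"; step two turns that into "evt".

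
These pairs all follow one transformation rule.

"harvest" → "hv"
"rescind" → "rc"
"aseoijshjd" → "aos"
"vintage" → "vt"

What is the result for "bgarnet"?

br

In each case the input is transformed by: move the last 2 characters to the front (rotate right by 2), then keep one character in every 3, starting at position 3 (positions 3rd, 6th, 9th, ...).
Starting from "bgarnet": after the first operation, "etbgarn"; after the second, "br".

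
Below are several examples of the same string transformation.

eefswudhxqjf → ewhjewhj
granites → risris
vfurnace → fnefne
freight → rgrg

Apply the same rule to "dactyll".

ayay

Each output is the input with this applied: keep one character in every 3, starting at position 2 (positions 2nd, 5th, 8th, ...), then write the whole string twice.
On "dactyll": the first step gives "ay", and the second then gives "ayay".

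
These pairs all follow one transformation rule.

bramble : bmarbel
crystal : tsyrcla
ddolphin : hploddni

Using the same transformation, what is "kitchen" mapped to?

hctikne

Rule — reverse the string, then move the first 2 characters to the end (rotate left by 2).
On "kitchen": the first step gives "nehctik", and the second then gives "hctikne".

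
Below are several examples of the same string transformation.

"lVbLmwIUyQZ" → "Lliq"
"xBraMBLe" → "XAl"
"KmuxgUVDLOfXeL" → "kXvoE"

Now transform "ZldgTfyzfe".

zGYE

The transformation: keep one character in every 3, starting at position 1 (positions 1st, 4th, 7th, ...), then flip the case of every letter.
"ZldgTfyzfe" → "Zgye" → "zGYE".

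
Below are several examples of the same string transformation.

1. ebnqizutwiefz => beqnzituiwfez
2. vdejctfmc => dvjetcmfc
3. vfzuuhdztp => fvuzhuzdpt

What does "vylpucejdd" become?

The rule is to swap each adjacent pair of characters (1↔2, 3↔4, ...).
"vylpucejdd" → "yvplcujedd".

yvplcujedd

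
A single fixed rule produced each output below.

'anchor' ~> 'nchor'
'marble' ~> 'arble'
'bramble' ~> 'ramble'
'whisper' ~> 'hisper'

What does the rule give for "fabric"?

Looking at the pairs, the operation is to delete the first character.
On "fabric" that produces "abric".

abric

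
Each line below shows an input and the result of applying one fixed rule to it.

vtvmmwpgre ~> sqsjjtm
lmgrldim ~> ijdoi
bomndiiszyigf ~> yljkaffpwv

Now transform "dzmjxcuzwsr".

awjguzrw

The pattern: delete the last 3 characters, then shift every letter 3 places backward in the alphabet (wrapping around).
Working it through for "dzmjxcuzwsr": intermediate "dzmjxcuz", final "awjguzrw".
(Check on "lmgrldim": → "lmgrl" → "ijdoi" ✓)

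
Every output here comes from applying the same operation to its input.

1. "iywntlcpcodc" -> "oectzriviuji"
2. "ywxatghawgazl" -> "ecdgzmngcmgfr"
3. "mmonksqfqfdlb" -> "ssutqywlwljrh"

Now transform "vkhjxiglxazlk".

Each output is the input with this applied: shift every letter 6 places forward in the alphabet (wrapping around).
On "vkhjxiglxazlk" that produces "bqnpdomrdgfrq".

bqnpdomrdgfrq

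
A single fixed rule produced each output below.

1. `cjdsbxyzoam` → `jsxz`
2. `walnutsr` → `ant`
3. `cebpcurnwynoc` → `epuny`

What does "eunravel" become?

urv

The rule is to delete the last 2 characters, then keep every other character starting from the second (positions 2nd, 4th, 6th, ...).
Doing the same to "eunravel": "urv".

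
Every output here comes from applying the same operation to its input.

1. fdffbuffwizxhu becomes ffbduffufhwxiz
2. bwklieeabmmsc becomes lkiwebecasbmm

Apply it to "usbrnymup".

rbnsyumpu

The transformation: move the first 3 characters to the end (rotate left by 3), then take characters alternately from the front and the back (1st, last, 2nd, 2nd-last, ...).
Applying both steps to "usbrnymup": "rnymupusb", then "rbnsyumpu".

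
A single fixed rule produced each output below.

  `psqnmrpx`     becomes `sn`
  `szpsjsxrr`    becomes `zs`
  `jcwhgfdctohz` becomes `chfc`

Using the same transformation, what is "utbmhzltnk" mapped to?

The transformation: keep every other character starting from the second (positions 2nd, 4th, 6th, ...), then delete the last 2 characters.
"utbmhzltnk" → "tmztk" → "tmz".

tmz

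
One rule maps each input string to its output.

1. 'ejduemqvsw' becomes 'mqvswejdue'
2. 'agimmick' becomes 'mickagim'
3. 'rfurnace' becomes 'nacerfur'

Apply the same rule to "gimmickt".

The rule is to swap the front and back halves of the string.
Doing the same to "gimmickt": "icktgimm".

icktgimm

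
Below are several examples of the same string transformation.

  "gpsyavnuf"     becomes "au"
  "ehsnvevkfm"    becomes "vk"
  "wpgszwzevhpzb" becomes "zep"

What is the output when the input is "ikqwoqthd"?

In each case the input is transformed by: delete the first 2 characters, then keep one character in every 3, starting at position 3 (positions 3rd, 6th, 9th, ...).
Doing the same to "ikqwoqthd": "oh".

oh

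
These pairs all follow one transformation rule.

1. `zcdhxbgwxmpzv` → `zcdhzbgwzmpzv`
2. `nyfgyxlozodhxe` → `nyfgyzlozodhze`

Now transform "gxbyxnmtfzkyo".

gzbyznmtfzkyo

Rule — replace every "x" with "z".
"gxbyxnmtfzkyo" → "gzbyznmtfzkyo".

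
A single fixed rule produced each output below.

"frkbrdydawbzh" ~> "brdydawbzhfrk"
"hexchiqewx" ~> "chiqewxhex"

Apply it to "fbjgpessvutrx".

gpessvutrxfbj

What's happening: move the first 3 characters to the end (rotate left by 3).
For "fbjgpessvutrx" the result is "gpessvutrxfbj".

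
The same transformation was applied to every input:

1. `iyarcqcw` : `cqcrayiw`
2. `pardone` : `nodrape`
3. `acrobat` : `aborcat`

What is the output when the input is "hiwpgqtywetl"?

tewytqgpwihl

The pattern: move the last character to the front, then reverse the string.
On "hiwpgqtywetl" that produces "tewytqgpwihl".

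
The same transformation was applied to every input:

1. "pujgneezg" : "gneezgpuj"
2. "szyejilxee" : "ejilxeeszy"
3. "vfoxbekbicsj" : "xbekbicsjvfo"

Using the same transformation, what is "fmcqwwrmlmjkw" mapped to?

In each case the input is transformed by: move the first 3 characters to the end (rotate left by 3).
So "fmcqwwrmlmjkw" becomes "qwwrmlmjkwfmc".

qwwrmlmjkwfmc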